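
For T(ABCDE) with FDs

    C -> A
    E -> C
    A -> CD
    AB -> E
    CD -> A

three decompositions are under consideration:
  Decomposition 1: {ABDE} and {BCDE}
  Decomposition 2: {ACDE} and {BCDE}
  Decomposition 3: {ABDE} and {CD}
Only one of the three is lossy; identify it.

Decomposition 1: common = {BDE}, closure = {ABCDE} → lossless.
Decomposition 2: common = {CDE}, closure = {ACDE} → lossless.
Decomposition 3: common = {D}, closure = {D} → lossy.

Decomposition 3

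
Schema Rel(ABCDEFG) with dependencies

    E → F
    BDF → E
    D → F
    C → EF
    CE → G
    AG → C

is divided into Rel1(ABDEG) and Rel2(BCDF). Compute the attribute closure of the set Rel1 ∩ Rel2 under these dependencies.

Rel1 ∩ Rel2 = {BD}.
D → F applies, adding F
BDF → E applies, adding E
Closure: {BDEF}.

BDEF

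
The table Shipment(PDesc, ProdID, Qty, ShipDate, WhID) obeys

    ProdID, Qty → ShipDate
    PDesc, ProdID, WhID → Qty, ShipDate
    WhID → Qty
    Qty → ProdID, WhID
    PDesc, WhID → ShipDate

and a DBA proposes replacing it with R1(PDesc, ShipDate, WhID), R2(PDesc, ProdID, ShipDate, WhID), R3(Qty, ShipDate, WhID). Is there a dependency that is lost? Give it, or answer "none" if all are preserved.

none

ProdID, Qty → ShipDate: restricted closure across fragments reaches ShipDate.
PDesc, ProdID, WhID → Qty, ShipDate: restricted closure across fragments reaches Qty, ShipDate.
WhID → Qty lies within R3.
Qty → ProdID, WhID: restricted closure across fragments reaches ProdID, WhID.
PDesc, WhID → ShipDate lies within R1.
Every dependency is enforceable on the fragments, so the decomposition is dependency-preserving.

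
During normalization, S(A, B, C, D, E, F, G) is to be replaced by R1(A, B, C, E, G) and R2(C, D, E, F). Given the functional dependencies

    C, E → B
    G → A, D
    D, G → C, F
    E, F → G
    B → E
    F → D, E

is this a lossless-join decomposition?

Common attributes: R1 ∩ R2 = {C, E}.
Closure of {C, E}: C, E → B applies, adding B. So (C, E)⁺ = {B, C, E}.
The closure contains neither all of R1 = {A, B, C, E, G} nor all of R2 = {C, D, E, F}, so the common attributes are not a superkey of either fragment. The join is lossy.

No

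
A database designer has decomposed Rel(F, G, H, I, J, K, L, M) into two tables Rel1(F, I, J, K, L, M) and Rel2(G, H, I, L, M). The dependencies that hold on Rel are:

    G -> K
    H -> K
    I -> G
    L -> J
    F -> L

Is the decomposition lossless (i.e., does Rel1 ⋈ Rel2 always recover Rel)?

No

Common attributes: Rel1 ∩ Rel2 = {I, L, M}.
Closure of {I, L, M}: I → G applies, adding G; L → J applies, adding J; G → K applies, adding K. So (I, L, M)⁺ = {G, I, J, K, L, M}.
The closure contains neither all of Rel1 = {F, I, J, K, L, M} nor all of Rel2 = {G, H, I, L, M}, so the common attributes are not a superkey of either fragment. The join is lossy.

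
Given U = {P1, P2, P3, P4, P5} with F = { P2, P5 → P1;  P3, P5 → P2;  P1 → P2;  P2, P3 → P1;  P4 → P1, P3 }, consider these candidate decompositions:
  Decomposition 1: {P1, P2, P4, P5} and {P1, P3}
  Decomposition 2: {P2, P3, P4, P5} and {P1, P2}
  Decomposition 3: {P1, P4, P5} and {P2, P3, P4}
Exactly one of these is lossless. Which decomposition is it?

Decomposition 1: common = {P1}, closure = {P1, P2} → lossy.
Decomposition 2: common = {P2}, closure = {P2} → lossy.
Decomposition 3: common = {P4}, closure = {P1, P2, P3, P4} → lossless.

Decomposition 3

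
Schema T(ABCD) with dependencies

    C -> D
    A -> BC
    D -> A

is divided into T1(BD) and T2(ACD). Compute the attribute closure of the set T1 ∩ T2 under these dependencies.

ABCD

T1 ∩ T2 = {D}.
D → A applies, adding A
A → BC applies, adding BC
Closure: {ABCD}.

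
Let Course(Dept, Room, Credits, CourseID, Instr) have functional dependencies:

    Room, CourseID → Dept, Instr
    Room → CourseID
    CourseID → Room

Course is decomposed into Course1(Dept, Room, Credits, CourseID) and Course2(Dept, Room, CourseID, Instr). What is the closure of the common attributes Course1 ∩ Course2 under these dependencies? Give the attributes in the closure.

Course1 ∩ Course2 = {Dept, Room, CourseID}.
Room, CourseID → Dept, Instr applies, adding Instr
Closure: {Dept, Room, CourseID, Instr}.

Dept, Room, CourseID, Instr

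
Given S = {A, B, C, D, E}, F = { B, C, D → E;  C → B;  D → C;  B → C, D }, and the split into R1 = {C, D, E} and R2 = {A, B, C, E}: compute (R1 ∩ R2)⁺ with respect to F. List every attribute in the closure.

B, C, D, E

R1 ∩ R2 = {C, E}.
C → B applies, adding B
B → C, D applies, adding D
Closure: {B, C, D, E}.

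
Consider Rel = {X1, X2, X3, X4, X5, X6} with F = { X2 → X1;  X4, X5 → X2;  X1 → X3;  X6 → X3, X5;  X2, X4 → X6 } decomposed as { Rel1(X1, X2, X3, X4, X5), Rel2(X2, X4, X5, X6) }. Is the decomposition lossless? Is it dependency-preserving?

lossless but not dependency-preserving

Lossless test: (X2, X4, X5)⁺ = {X1, X2, X3, X4, X5, X6}, which contains all of one fragment — lossless.
Dependency preservation: the restricted closure of {X6} across the fragments never reaches {X3, X5}, so X6 → X3, X5 cannot be enforced without a join — not preserved.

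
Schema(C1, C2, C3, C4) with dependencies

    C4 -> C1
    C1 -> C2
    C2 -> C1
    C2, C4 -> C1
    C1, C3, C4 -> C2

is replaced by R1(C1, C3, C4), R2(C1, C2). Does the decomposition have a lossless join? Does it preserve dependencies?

Lossless test: (C1)⁺ = {C1, C2}, which contains all of one fragment — lossless.
Dependency preservation: C2, C4 → C1; C1, C3, C4 → C2 are not contained in any single fragment, but the restricted closure of each left-hand side across the fragments still reaches the right-hand side; the remaining FDs each lie inside some fragment. All dependencies are preserved.

lossless and dependency-preserving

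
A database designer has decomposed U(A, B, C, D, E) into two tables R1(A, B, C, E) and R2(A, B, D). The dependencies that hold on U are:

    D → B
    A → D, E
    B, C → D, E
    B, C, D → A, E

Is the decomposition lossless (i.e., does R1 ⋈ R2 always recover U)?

Common attributes: R1 ∩ R2 = {A, B}.
Closure of {A, B}: A → D, E applies, adding D, E. So (A, B)⁺ = {A, B, D, E}.
This closure contains every attribute of R2, so R1 ∩ R2 → R2. The join is lossless.

Yes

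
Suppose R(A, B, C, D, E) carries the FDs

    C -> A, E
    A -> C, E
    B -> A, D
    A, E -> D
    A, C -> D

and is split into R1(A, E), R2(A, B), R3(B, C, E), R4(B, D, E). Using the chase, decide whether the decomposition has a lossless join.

Chase test. Columns are A, B, C, D, E; row i has aⱼ where attribute j ∈ Ri, else bᵢⱼ.
Initial tableau (one row per fragment):
  row 1: a1 b12 b13 b14 a5
  row 2: a1 a2 b23 b24 b25
  row 3: b31 a2 a3 b34 a5
  row 4: b41 a2 b43 a4 a5
Rows 1 and 2 agree on A; apply A→C, E and equate their C, E entries.
Rows 2 and 3 agree on B; apply B→A, D and equate their A, D entries.
Rows 2 and 4 agree on B; apply B→A, D and equate their A, D entries.
Rows 1 and 2 agree on A, E; apply A, E→D and equate their D entries.
Rows 1 and 3 agree on A; apply A→C, E and equate their C, E entries.
Rows 1 and 4 agree on A; apply A→C, E and equate their C, E entries.
Row 2 is now all distinguished symbols — the join is lossless.

Yes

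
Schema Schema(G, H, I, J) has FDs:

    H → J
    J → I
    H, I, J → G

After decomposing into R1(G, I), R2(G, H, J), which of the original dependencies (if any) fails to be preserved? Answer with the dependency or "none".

Check J → I: no single fragment contains all of {I, J}, and the restricted closure of {J} across the fragments never reaches {I}.
H → J is preserved.
H, I, J → G is preserved.

J → I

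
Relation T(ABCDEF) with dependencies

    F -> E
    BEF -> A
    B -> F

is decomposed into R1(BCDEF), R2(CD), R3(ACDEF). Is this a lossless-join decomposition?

Chase test. Columns are ABCDEF; row i has aⱼ where attribute j ∈ Ri, else bᵢⱼ.
Initial tableau (one row per fragment):
  row 1: b11 a2 a3 a4 a5 a6
  row 2: b21 b22 a3 a4 b25 b26
  row 3: a1 b32 a3 a4 a5 a6
No row becomes fully distinguished — the join is lossy.

No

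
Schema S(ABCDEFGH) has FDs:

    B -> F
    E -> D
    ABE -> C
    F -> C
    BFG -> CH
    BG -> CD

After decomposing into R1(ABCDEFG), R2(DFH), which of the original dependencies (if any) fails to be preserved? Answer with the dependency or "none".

BFG -> CH

Check BFG → CH: no single fragment contains all of {BCFGH}, and the restricted closure of {BFG} across the fragments never reaches {CH}.
B → F is preserved.
E → D is preserved.
ABE → C is preserved.
F → C is preserved.
BG → CD is preserved.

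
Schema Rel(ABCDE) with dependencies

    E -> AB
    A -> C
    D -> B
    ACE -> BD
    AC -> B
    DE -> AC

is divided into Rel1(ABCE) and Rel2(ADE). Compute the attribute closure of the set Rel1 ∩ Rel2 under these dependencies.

Rel1 ∩ Rel2 = {AE}.
E → AB applies, adding B
A → C applies, adding C
ACE → BD applies, adding D
Closure: {ABCDE}.

ABCDE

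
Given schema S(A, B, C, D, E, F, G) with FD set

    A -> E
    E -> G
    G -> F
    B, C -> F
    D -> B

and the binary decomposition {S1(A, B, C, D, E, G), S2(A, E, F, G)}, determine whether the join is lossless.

Common attributes: S1 ∩ S2 = {A, E, G}.
Closure of {A, E, G}: G → F applies, adding F. So (A, E, G)⁺ = {A, E, F, G}.
This closure contains every attribute of S2, so S1 ∩ S2 → S2. The join is lossless.

Yes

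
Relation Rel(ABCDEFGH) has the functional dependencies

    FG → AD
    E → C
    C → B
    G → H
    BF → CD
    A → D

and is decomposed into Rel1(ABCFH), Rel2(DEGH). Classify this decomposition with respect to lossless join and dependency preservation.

Lossless test: (H)⁺ = {H}, which is a superkey of neither fragment — lossy.
Dependency preservation: the restricted closure of {FG} across the fragments never reaches {AD}, so FG → AD cannot be enforced without a join — not preserved.

lossy and not dependency-preserving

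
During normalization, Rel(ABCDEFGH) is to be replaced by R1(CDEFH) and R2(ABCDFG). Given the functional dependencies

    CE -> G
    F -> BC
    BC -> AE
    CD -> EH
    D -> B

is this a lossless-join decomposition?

Yes

Common attributes: R1 ∩ R2 = {CDF}.
Closure of {CDF}: F → BC applies, adding B; BC → AE applies, adding AE; CD → EH applies, adding H; CE → G applies, adding G. So (CDF)⁺ = {ABCDEFGH}.
This closure contains every attribute of R1, so R1 ∩ R2 → R1. The join is lossless.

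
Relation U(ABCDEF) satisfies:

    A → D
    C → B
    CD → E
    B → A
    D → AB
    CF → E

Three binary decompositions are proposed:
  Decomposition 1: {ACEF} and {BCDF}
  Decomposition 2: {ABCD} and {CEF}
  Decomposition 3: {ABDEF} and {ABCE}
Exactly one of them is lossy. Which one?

Decomposition 3

Decomposition 1: common = {CF}, closure = {ABCDEF} → lossless.
Decomposition 2: common = {C}, closure = {ABCDE} → lossless.
Decomposition 3: common = {ABE}, closure = {ABDE} → lossy.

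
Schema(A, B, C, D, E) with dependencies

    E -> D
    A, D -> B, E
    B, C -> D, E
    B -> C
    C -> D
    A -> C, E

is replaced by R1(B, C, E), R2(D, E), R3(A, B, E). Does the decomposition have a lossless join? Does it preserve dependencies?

Lossless test (chase): Rows 1 and 2 agree on E; apply E→D and equate their D entries. Rows 1 and 3 agree on E; apply E→D and equate their D entries. Rows 1 and 3 agree on B; apply B→C and equate their C entries. Row 3 is now all distinguished symbols — the join is lossless.
Dependency preservation: the restricted closure of {C} across the fragments never reaches {D}, so C → D cannot be enforced without a join — not preserved.

lossless but not dependency-preserving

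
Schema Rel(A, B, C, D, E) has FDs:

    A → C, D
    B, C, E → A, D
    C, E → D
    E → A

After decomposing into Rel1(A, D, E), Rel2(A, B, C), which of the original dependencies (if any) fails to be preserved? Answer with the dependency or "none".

A → C, D: restricted closure across fragments reaches C, D.
B, C, E → A, D: restricted closure across fragments reaches A, D.
C, E → D: restricted closure across fragments reaches D.
E → A lies within Rel1.
Every dependency is enforceable on the fragments, so the decomposition is dependency-preserving.

none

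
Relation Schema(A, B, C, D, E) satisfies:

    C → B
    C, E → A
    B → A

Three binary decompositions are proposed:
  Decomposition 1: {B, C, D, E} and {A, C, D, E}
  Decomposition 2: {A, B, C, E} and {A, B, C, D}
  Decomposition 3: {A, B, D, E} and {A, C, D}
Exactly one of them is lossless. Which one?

Decomposition 1: common = {C, D, E}, closure = {A, B, C, D, E} → lossless.
Decomposition 2: common = {A, B, C}, closure = {A, B, C} → lossy.
Decomposition 3: common = {A, D}, closure = {A, D} → lossy.

Decomposition 1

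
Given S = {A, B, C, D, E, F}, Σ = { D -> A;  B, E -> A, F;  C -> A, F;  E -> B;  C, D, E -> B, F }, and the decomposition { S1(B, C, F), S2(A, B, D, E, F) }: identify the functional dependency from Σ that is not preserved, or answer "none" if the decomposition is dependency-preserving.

Check C → A, F: no single fragment contains all of {A, C, F}, and the restricted closure of {C} across the fragments never reaches {A, F}.
D → A is preserved.
B, E → A, F is preserved.
E → B is preserved.
C, D, E → B, F is preserved.

C -> A, F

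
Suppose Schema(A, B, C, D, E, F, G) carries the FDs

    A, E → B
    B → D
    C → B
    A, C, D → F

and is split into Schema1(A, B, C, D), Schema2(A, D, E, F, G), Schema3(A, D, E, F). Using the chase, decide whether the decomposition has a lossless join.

Chase test. Columns are A, B, C, D, E, F, G; row i has aⱼ where attribute j ∈ Schemai, else bᵢⱼ.
Initial tableau (one row per fragment):
  row 1: a1 a2 a3 a4 b15 b16 b17
  row 2: a1 b22 b23 a4 a5 a6 a7
  row 3: a1 b32 b33 a4 a5 a6 b37
Rows 2 and 3 agree on A, E; apply A, E→B and equate their B entries.
No row becomes fully distinguished — the join is lossy.

No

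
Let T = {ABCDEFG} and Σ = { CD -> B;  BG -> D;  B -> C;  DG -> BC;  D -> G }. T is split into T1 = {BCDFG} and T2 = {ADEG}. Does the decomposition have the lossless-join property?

No

Common attributes: T1 ∩ T2 = {DG}.
Closure of {DG}: DG → BC applies, adding BC. So (DG)⁺ = {BCDG}.
The closure contains neither all of T1 = {BCDFG} nor all of T2 = {ADEG}, so the common attributes are not a superkey of either fragment. The join is lossy.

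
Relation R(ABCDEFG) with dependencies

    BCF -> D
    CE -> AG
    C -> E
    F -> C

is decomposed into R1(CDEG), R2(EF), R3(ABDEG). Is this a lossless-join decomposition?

No

Chase test. Columns are ABCDEFG; row i has aⱼ where attribute j ∈ Ri, else bᵢⱼ.
Initial tableau (one row per fragment):
  row 1: b11 b12 a3 a4 a5 b16 a7
  row 2: b21 b22 b23 b24 a5 a6 b27
  row 3: a1 a2 b33 a4 a5 b36 a7
No row becomes fully distinguished — the join is lossy.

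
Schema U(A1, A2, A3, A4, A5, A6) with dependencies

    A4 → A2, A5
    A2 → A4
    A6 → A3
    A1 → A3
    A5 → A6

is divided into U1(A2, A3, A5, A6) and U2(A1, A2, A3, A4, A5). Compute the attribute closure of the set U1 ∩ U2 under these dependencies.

U1 ∩ U2 = {A2, A3, A5}.
A2 → A4 applies, adding A4
A5 → A6 applies, adding A6
Closure: {A2, A3, A4, A5, A6}.

A2, A3, A4, A5, A6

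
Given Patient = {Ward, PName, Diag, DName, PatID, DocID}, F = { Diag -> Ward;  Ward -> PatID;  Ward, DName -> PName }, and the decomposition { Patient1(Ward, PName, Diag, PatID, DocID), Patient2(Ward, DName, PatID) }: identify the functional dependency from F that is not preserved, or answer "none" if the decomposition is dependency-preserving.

Ward, DName -> PName

Check Ward, DName → PName: no single fragment contains all of {Ward, PName, DName}, and the restricted closure of {Ward, DName} across the fragments never reaches {PName}.
Diag → Ward is preserved.
Ward → PatID is preserved.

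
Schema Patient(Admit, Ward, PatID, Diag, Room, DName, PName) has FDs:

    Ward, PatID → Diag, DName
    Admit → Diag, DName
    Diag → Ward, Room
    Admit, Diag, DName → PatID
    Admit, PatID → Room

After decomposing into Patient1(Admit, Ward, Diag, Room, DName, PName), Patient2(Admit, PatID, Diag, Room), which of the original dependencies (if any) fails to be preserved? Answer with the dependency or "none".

Check Ward, PatID → Diag, DName: no single fragment contains all of {Ward, PatID, Diag, DName}, and the restricted closure of {Ward, PatID} across the fragments never reaches {Diag, DName}.
Admit → Diag, DName is preserved.
Diag → Ward, Room is preserved.
Admit, Diag, DName → PatID is preserved.
Admit, PatID → Room is preserved.

Ward, PatID → Diag, DName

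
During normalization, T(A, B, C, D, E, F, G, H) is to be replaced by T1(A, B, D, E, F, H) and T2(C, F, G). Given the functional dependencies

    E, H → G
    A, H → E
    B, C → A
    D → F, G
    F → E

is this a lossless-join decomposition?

No

Common attributes: T1 ∩ T2 = {F}.
Closure of {F}: F → E applies, adding E. So (F)⁺ = {E, F}.
The closure contains neither all of T1 = {A, B, D, E, F, H} nor all of T2 = {C, F, G}, so the common attributes are not a superkey of either fragment. The join is lossy.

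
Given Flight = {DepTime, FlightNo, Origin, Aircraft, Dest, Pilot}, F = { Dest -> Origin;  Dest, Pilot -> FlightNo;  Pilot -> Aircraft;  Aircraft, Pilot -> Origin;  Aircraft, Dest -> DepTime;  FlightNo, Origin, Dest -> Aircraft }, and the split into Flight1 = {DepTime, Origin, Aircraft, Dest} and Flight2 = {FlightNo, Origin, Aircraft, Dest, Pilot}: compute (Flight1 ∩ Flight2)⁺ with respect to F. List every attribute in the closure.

Flight1 ∩ Flight2 = {Origin, Aircraft, Dest}.
Aircraft, Dest → DepTime applies, adding DepTime
Closure: {DepTime, Origin, Aircraft, Dest}.

DepTime, Origin, Aircraft, Dest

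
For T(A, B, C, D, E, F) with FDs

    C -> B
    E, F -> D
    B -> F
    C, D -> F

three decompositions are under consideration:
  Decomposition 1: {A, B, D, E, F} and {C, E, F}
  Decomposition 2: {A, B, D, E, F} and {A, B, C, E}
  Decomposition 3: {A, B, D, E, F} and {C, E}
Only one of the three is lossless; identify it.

Decomposition 2

Decomposition 1: common = {E, F}, closure = {D, E, F} → lossy.
Decomposition 2: common = {A, B, E}, closure = {A, B, D, E, F} → lossless.
Decomposition 3: common = {E}, closure = {E} → lossy.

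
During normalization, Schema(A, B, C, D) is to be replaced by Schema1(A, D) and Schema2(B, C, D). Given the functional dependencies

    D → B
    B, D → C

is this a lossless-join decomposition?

Common attributes: Schema1 ∩ Schema2 = {D}.
Closure of {D}: D → B applies, adding B; B, D → C applies, adding C. So (D)⁺ = {B, C, D}.
This closure contains every attribute of Schema2, so Schema1 ∩ Schema2 → Schema2. The join is lossless.

Yes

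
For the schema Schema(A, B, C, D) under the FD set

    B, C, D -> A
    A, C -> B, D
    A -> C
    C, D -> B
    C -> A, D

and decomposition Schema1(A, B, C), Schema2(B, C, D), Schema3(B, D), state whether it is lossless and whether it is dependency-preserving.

lossless and dependency-preserving

Lossless test (chase): Rows 1 and 2 agree on C; apply C→A, D and equate their A, D entries. Row 1 is now all distinguished symbols — the join is lossless.
Dependency preservation: B, C, D → A; A, C → B, D; C → A, D are not contained in any single fragment, but the restricted closure of each left-hand side across the fragments still reaches the right-hand side; the remaining FDs each lie inside some fragment. All dependencies are preserved.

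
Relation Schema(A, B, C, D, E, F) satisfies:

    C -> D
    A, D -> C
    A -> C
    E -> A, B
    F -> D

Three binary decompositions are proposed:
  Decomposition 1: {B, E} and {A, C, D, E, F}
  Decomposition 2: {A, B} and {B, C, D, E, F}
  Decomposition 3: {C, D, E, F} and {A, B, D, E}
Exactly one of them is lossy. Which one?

Decomposition 2

Decomposition 1: common = {E}, closure = {A, B, C, D, E} → lossless.
Decomposition 2: common = {B}, closure = {B} → lossy.
Decomposition 3: common = {D, E}, closure = {A, B, C, D, E} → lossless.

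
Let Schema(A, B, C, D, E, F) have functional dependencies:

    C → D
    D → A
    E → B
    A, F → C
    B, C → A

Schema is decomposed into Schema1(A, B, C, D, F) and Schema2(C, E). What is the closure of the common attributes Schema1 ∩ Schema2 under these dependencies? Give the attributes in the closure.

A, C, D

Schema1 ∩ Schema2 = {C}.
C → D applies, adding D
D → A applies, adding A
Closure: {A, C, D}.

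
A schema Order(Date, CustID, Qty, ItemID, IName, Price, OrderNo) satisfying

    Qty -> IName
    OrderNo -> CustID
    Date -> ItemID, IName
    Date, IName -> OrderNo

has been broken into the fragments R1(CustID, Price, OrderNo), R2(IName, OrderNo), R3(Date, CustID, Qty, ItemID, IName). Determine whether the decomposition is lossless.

No

Chase test. Columns are Date, CustID, Qty, ItemID, IName, Price, OrderNo; row i has aⱼ where attribute j ∈ Ri, else bᵢⱼ.
Initial tableau (one row per fragment):
  row 1: b11 a2 b13 b14 b15 a6 a7
  row 2: b21 b22 b23 b24 a5 b26 a7
  row 3: a1 a2 a3 a4 a5 b36 b37
Rows 1 and 2 agree on OrderNo; apply OrderNo→CustID and equate their CustID entries.
No row becomes fully distinguished — the join is lossy.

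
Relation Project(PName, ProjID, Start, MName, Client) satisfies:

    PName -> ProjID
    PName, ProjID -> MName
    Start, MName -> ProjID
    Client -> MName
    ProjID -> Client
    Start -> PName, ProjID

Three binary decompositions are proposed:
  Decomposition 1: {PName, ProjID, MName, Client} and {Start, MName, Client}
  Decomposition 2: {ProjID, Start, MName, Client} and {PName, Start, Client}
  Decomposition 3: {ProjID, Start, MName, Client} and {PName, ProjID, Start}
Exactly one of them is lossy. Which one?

Decomposition 1

Decomposition 1: common = {MName, Client}, closure = {MName, Client} → lossy.
Decomposition 2: common = {Start, Client}, closure = {PName, ProjID, Start, MName, Client} → lossless.
Decomposition 3: common = {ProjID, Start}, closure = {PName, ProjID, Start, MName, Client} → lossless.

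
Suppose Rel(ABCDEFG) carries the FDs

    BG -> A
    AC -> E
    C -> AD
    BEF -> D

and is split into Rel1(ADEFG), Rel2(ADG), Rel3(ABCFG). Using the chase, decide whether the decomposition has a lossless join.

Chase test. Columns are ABCDEFG; row i has aⱼ where attribute j ∈ Reli, else bᵢⱼ.
Initial tableau (one row per fragment):
  row 1: a1 b12 b13 a4 a5 a6 a7
  row 2: a1 b22 b23 a4 b25 b26 a7
  row 3: a1 a2 a3 b34 b35 a6 a7
No row becomes fully distinguished — the join is lossy.

No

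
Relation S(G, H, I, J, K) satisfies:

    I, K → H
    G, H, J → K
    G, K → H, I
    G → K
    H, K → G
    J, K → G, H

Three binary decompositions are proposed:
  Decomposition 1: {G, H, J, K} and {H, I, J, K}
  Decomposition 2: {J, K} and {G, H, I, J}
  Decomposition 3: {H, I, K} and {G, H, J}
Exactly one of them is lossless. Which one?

Decomposition 1: common = {H, J, K}, closure = {G, H, I, J, K} → lossless.
Decomposition 2: common = {J}, closure = {J} → lossy.
Decomposition 3: common = {H}, closure = {H} → lossy.

Decomposition 1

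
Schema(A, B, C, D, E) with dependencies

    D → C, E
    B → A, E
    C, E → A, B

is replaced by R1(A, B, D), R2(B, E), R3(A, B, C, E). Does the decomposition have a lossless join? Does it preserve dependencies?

lossy and not dependency-preserving

Lossless test (chase): Rows 1 and 2 agree on B; apply B→A, E and equate their A, E entries. No row becomes fully distinguished — the join is lossy.
Dependency preservation: the restricted closure of {D} across the fragments never reaches {C, E}, so D → C, E cannot be enforced without a join — not preserved.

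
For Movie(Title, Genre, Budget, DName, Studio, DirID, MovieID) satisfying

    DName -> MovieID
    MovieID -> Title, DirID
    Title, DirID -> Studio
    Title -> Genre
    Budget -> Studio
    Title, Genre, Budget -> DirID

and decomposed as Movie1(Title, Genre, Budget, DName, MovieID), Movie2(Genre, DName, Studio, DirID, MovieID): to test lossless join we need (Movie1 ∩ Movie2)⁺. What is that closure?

Title, Genre, DName, Studio, DirID, MovieID

Movie1 ∩ Movie2 = {Genre, DName, MovieID}.
MovieID → Title, DirID applies, adding Title, DirID
Title, DirID → Studio applies, adding Studio
Closure: {Title, Genre, DName, Studio, DirID, MovieID}.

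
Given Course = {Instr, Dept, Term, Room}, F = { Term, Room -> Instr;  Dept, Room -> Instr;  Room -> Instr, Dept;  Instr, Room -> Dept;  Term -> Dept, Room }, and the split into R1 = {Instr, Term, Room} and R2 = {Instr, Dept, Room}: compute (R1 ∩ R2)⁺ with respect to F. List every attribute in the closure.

R1 ∩ R2 = {Instr, Room}.
Room → Instr, Dept applies, adding Dept
Closure: {Instr, Dept, Room}.

Instr, Dept, Room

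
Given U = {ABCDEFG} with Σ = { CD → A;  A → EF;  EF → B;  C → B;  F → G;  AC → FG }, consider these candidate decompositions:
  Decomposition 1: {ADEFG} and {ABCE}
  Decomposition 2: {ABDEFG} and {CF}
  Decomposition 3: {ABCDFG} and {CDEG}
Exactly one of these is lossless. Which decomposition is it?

Decomposition 1: common = {AE}, closure = {ABEFG} → lossy.
Decomposition 2: common = {F}, closure = {FG} → lossy.
Decomposition 3: common = {CDG}, closure = {ABCDEFG} → lossless.

Decomposition 3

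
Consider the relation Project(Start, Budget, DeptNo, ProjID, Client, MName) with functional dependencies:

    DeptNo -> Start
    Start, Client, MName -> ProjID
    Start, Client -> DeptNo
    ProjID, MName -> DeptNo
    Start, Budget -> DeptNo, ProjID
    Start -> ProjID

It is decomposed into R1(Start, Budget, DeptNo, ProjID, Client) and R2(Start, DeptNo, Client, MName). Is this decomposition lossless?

No

Common attributes: R1 ∩ R2 = {Start, DeptNo, Client}.
Closure of {Start, DeptNo, Client}: Start → ProjID applies, adding ProjID. So (Start, DeptNo, Client)⁺ = {Start, DeptNo, ProjID, Client}.
The closure contains neither all of R1 = {Start, Budget, DeptNo, ProjID, Client} nor all of R2 = {Start, DeptNo, Client, MName}, so the common attributes are not a superkey of either fragment. The join is lossy.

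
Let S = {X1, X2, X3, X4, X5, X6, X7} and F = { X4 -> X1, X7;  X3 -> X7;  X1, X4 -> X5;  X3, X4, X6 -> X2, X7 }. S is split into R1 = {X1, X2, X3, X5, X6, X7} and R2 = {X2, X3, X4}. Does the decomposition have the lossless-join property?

No

Common attributes: R1 ∩ R2 = {X2, X3}.
Closure of {X2, X3}: X3 → X7 applies, adding X7. So (X2, X3)⁺ = {X2, X3, X7}.
The closure contains neither all of R1 = {X1, X2, X3, X5, X6, X7} nor all of R2 = {X2, X3, X4}, so the common attributes are not a superkey of either fragment. The join is lossy.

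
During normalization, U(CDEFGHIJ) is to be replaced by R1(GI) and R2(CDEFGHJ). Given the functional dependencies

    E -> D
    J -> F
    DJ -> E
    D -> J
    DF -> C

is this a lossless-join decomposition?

No

Common attributes: R1 ∩ R2 = {G}.
No dependency enlarges {G}, so (G)⁺ = {G}.
The closure contains neither all of R1 = {GI} nor all of R2 = {CDEFGHJ}, so the common attributes are not a superkey of either fragment. The join is lossy.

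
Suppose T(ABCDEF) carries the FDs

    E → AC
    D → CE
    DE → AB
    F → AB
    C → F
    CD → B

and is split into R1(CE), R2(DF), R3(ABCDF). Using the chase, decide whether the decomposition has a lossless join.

Chase test. Columns are ABCDEF; row i has aⱼ where attribute j ∈ Ri, else bᵢⱼ.
Initial tableau (one row per fragment):
  row 1: b11 b12 a3 b14 a5 b16
  row 2: b21 b22 b23 a4 b25 a6
  row 3: a1 a2 a3 a4 b35 a6
Rows 2 and 3 agree on D; apply D→CE and equate their CE entries.
Rows 2 and 3 agree on DE; apply DE→AB and equate their AB entries.
Rows 1 and 2 agree on C; apply C→F and equate their F entries.
Rows 1 and 2 agree on F; apply F→AB and equate their AB entries.
No row becomes fully distinguished — the join is lossy.

No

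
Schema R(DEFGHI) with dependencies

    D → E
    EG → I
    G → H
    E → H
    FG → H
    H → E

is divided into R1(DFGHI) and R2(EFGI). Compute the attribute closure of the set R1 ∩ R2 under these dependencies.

EFGHI

R1 ∩ R2 = {FGI}.
G → H applies, adding H
H → E applies, adding E
Closure: {EFGHI}.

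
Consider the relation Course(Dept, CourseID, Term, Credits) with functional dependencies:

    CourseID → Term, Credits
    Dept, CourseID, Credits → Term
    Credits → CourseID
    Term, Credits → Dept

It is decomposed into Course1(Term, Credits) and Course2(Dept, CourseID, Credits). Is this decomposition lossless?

Common attributes: Course1 ∩ Course2 = {Credits}.
Closure of {Credits}: Credits → CourseID applies, adding CourseID; CourseID → Term, Credits applies, adding Term; Term, Credits → Dept applies, adding Dept. So (Credits)⁺ = {Dept, CourseID, Term, Credits}.
This closure contains every attribute of Course1, so Course1 ∩ Course2 → Course1. The join is lossless.

Yes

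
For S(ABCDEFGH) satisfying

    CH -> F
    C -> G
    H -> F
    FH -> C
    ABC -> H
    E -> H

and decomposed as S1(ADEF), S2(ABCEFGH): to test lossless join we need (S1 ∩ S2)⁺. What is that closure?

S1 ∩ S2 = {AEF}.
E → H applies, adding H
FH → C applies, adding C
C → G applies, adding G
Closure: {ACEFGH}.

ACEFGH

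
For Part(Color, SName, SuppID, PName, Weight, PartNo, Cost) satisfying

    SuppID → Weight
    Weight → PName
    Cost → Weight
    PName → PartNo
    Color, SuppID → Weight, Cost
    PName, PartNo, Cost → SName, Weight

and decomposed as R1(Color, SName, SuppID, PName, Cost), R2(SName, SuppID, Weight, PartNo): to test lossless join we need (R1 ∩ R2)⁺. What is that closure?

R1 ∩ R2 = {SName, SuppID}.
SuppID → Weight applies, adding Weight
Weight → PName applies, adding PName
PName → PartNo applies, adding PartNo
Closure: {SName, SuppID, PName, Weight, PartNo}.

SName, SuppID, PName, Weight, PartNo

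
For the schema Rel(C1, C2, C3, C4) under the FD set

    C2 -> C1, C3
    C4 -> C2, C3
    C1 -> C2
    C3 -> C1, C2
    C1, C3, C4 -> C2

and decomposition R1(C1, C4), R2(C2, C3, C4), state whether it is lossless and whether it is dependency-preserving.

Lossless test: (C4)⁺ = {C1, C2, C3, C4}, which contains all of one fragment — lossless.
Dependency preservation: the restricted closure of {C2} across the fragments never reaches {C1, C3}, so C2 → C1, C3 cannot be enforced without a join — not preserved.

lossless but not dependency-preserving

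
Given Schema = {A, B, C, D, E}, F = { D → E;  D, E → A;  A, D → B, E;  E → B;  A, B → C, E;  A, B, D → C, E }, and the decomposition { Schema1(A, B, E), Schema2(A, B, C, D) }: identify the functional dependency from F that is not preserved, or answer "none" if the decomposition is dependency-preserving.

none

D → E: restricted closure across fragments reaches E.
D, E → A: restricted closure across fragments reaches A.
A, D → B, E: restricted closure across fragments reaches B, E.
E → B lies within Schema1.
A, B → C, E: restricted closure across fragments reaches C, E.
A, B, D → C, E: restricted closure across fragments reaches C, E.
Every dependency is enforceable on the fragments, so the decomposition is dependency-preserving.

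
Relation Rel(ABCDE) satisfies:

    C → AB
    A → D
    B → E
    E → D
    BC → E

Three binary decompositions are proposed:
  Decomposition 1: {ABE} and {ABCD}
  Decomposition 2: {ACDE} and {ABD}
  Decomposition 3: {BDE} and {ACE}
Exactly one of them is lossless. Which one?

Decomposition 1: common = {AB}, closure = {ABDE} → lossless.
Decomposition 2: common = {AD}, closure = {AD} → lossy.
Decomposition 3: common = {E}, closure = {DE} → lossy.

Decomposition 1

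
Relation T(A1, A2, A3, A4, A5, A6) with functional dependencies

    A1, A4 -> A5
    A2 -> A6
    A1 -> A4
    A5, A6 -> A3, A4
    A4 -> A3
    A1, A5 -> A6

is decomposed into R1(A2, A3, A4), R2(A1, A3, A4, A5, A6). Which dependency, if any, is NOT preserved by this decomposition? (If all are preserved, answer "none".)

Check A2 → A6: no single fragment contains all of {A2, A6}, and the restricted closure of {A2} across the fragments never reaches {A6}.
A1, A4 → A5 is preserved.
A1 → A4 is preserved.
A5, A6 → A3, A4 is preserved.
A4 → A3 is preserved.
A1, A5 → A6 is preserved.

A2 -> A6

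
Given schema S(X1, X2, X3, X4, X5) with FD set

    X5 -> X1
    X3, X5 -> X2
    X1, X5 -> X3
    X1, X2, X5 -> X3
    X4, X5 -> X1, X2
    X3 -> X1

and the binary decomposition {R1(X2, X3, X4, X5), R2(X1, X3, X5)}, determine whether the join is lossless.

Yes

Common attributes: R1 ∩ R2 = {X3, X5}.
Closure of {X3, X5}: X5 → X1 applies, adding X1; X3, X5 → X2 applies, adding X2. So (X3, X5)⁺ = {X1, X2, X3, X5}.
This closure contains every attribute of R2, so R1 ∩ R2 → R2. The join is lossless.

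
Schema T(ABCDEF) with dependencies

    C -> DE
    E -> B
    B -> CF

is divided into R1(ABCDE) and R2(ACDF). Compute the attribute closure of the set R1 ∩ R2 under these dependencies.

R1 ∩ R2 = {ACD}.
C → DE applies, adding E
E → B applies, adding B
B → CF applies, adding F
Closure: {ABCDEF}.

ABCDEF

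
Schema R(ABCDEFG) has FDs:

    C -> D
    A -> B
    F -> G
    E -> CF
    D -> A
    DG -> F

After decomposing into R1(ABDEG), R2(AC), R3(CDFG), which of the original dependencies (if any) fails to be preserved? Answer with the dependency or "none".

Check E → CF: no single fragment contains all of {CEF}, and the restricted closure of {E} across the fragments never reaches {CF}.
C → D is preserved.
A → B is preserved.
F → G is preserved.
D → A is preserved.
DG → F is preserved.

E -> CF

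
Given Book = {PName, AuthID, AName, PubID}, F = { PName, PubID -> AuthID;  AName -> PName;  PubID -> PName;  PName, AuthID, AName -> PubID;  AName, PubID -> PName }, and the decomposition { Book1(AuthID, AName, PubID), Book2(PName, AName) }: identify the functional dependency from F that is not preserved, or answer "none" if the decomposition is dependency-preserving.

PubID -> PName

Check PubID → PName: no single fragment contains all of {PName, PubID}, and the restricted closure of {PubID} across the fragments never reaches {PName}.
PName, PubID → AuthID is preserved.
AName → PName is preserved.
PName, AuthID, AName → PubID is preserved.
AName, PubID → PName is preserved.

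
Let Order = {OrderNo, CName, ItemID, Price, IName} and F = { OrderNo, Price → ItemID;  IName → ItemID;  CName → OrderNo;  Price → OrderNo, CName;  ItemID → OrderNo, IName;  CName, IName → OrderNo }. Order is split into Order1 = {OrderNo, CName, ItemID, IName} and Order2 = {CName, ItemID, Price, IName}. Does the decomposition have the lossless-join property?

Yes

Common attributes: Order1 ∩ Order2 = {CName, ItemID, IName}.
Closure of {CName, ItemID, IName}: CName → OrderNo applies, adding OrderNo. So (CName, ItemID, IName)⁺ = {OrderNo, CName, ItemID, IName}.
This closure contains every attribute of Order1, so Order1 ∩ Order2 → Order1. The join is lossless.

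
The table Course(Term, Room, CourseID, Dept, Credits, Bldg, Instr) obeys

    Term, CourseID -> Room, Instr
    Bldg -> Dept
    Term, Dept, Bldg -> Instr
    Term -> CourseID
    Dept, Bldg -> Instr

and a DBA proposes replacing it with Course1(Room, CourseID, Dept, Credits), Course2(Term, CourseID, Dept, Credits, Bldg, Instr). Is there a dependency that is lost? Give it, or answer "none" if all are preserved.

Term, CourseID -> Room, Instr

Check Term, CourseID → Room, Instr: no single fragment contains all of {Term, Room, CourseID, Instr}, and the restricted closure of {Term, CourseID} across the fragments never reaches {Room, Instr}.
Bldg → Dept is preserved.
Term, Dept, Bldg → Instr is preserved.
Term → CourseID is preserved.
Dept, Bldg → Instr is preserved.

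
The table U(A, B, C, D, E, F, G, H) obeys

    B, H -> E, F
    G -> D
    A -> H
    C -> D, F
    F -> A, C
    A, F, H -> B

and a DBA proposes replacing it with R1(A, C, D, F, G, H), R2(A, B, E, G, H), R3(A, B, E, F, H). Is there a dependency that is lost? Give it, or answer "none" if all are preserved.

none

B, H → E, F lies within R3.
G → D lies within R1.
A → H lies within R1.
C → D, F lies within R1.
F → A, C lies within R1.
A, F, H → B lies within R3.
Every dependency is enforceable on the fragments, so the decomposition is dependency-preserving.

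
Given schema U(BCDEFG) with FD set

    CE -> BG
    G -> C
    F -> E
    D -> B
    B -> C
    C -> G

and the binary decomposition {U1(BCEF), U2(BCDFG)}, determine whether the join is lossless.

Common attributes: U1 ∩ U2 = {BCF}.
Closure of {BCF}: F → E applies, adding E; C → G applies, adding G. So (BCF)⁺ = {BCEFG}.
This closure contains every attribute of U1, so U1 ∩ U2 → U1. The join is lossless.

Yes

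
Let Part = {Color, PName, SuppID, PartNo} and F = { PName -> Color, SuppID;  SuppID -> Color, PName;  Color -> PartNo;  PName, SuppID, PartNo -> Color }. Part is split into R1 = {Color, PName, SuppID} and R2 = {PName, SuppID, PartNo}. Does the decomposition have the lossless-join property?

Common attributes: R1 ∩ R2 = {PName, SuppID}.
Closure of {PName, SuppID}: PName → Color, SuppID applies, adding Color; Color → PartNo applies, adding PartNo. So (PName, SuppID)⁺ = {Color, PName, SuppID, PartNo}.
This closure contains every attribute of R1, so R1 ∩ R2 → R1. The join is lossless.

Yes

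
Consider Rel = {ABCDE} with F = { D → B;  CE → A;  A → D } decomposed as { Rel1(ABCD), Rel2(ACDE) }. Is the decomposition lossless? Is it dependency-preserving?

lossless and dependency-preserving

Lossless test: (ACD)⁺ = {ABCD}, which contains all of one fragment — lossless.
Dependency preservation: every FD's attributes lie within a single fragment, so each can be enforced locally — preserved.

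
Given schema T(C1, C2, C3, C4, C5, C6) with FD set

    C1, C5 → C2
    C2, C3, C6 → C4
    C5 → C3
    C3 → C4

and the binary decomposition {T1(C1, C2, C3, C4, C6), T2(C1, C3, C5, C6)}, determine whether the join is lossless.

Common attributes: T1 ∩ T2 = {C1, C3, C6}.
Closure of {C1, C3, C6}: C3 → C4 applies, adding C4. So (C1, C3, C6)⁺ = {C1, C3, C4, C6}.
The closure contains neither all of T1 = {C1, C2, C3, C4, C6} nor all of T2 = {C1, C3, C5, C6}, so the common attributes are not a superkey of either fragment. The join is lossy.

No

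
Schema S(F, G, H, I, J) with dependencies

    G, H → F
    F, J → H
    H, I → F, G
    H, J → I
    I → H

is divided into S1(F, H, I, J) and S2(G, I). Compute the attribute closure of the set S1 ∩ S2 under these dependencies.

F, G, H, I

S1 ∩ S2 = {I}.
I → H applies, adding H
H, I → F, G applies, adding F, G
Closure: {F, G, H, I}.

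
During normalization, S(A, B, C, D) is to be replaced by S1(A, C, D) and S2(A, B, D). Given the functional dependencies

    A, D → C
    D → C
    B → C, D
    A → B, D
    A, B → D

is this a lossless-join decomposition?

Yes

Common attributes: S1 ∩ S2 = {A, D}.
Closure of {A, D}: A, D → C applies, adding C; A → B, D applies, adding B. So (A, D)⁺ = {A, B, C, D}.
This closure contains every attribute of S1, so S1 ∩ S2 → S1. The join is lossless.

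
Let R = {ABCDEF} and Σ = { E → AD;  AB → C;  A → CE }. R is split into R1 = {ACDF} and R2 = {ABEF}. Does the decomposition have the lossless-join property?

Yes

Common attributes: R1 ∩ R2 = {AF}.
Closure of {AF}: A → CE applies, adding CE; E → AD applies, adding D. So (AF)⁺ = {ACDEF}.
This closure contains every attribute of R1, so R1 ∩ R2 → R1. The join is lossless.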